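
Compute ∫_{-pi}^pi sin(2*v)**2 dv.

pi

Use the identity sin^2(2*v) = (1 - cos(4*v))/2.
An antiderivative is F(v) = v/2 - sin(4*v)/8.
Then F(pi) - F(-pi) = (pi/2) - (-pi/2) = pi.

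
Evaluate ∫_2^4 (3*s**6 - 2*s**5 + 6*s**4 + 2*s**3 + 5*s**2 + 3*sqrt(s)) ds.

By the power rule, an antiderivative is F(s) = 3*s**7/7 - s**6/3 + 6*s**5/5 + s**4/2 + 2*s**(3/2) + 5*s**3/3.
Then F(4) - F(2) = (749264/105) - (4*sqrt(2) + 3264/35) = 739472/105 - 4*sqrt(2).

739472/105 - 4*sqrt(2)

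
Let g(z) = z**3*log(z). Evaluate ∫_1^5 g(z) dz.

-39 + 625*log(5)/4

Integrate by parts once (u = ln z, dv = z**3 dz).
An antiderivative is F(z) = z**4*(4*log(z) - 1)/16.
Then F(5) - F(1) = (-625/16 + 625*log(5)/4) - (-1/16) = -39 + 625*log(5)/4.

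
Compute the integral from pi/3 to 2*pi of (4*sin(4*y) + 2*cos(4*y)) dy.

An antiderivative is F(y) = sin(4*y)/2 - cos(4*y).
Then F(2*pi) - F(pi/3) = (-1) - (1/2 - sqrt(3)/4) = -3/2 + sqrt(3)/4.

-3/2 + sqrt(3)/4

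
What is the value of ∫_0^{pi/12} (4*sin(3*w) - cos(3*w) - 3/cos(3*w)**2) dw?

1/3 - 5*sqrt(2)/6

An antiderivative is F(w) = -sin(3*w)/3 - 4*cos(3*w)/3 - tan(3*w).
Then F(pi/12) - F(0) = (-5*sqrt(2)/6 - 1) - (-4/3) = 1/3 - 5*sqrt(2)/6.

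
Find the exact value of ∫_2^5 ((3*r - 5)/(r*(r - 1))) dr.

Factor the denominator: r**2 - r = r(r - 1).
Partial fractions: (3*r - 5)/(r*(r - 1)) = 5/r - 2/(r - 1).
An antiderivative is F(r) = 5*log(r) - 2*log(r - 1).
Then F(5) - F(2) = (-4*log(2) + 5*log(5)) - (log(32)) = -9*log(2) + 5*log(5).

-9*log(2) + 5*log(5)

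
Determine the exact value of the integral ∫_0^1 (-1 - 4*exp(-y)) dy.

An antiderivative is F(y) = -y + 4*exp(-y).
Then F(1) - F(0) = (-1 + 4*exp(-1)) - (4) = -5 + 4*exp(-1).

-5 + 4*exp(-1)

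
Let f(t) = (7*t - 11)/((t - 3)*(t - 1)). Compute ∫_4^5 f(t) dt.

-2*log(3) + 9*log(2)

Factor the denominator: t**2 - 4*t + 3 = (t - 1)(t - 3).
Partial fractions: (7*t - 11)/((t - 3)*(t - 1)) = 2/(t - 1) + 5/(t - 3).
An antiderivative is F(t) = 5*log(t - 3) + 2*log(t - 1).
Then F(5) - F(4) = (9*log(2)) - (log(9)) = -2*log(3) + 9*log(2).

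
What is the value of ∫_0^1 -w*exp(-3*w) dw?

Integrate by parts once (u = w, dv = -exp(-3*w) dw).
An antiderivative is F(w) = (3*w + 1)*exp(-3*w)/9.
Then F(1) - F(0) = (4*exp(-3)/9) - (1/9) = (4 - exp(3))*exp(-3)/9.

(4 - exp(3))*exp(-3)/9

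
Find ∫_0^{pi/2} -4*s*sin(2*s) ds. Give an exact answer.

-pi

Integrate by parts once (u = s, dv = -4*sin(2*s) ds).
An antiderivative is F(s) = 2*s*cos(2*s) - sin(2*s).
Then F(pi/2) - F(0) = (-pi) - (0) = -pi.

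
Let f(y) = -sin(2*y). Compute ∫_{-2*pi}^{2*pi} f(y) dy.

0

An antiderivative is F(y) = cos(2*y)/2.
Then F(2*pi) - F(-2*pi) = (1/2) - (1/2) = 0.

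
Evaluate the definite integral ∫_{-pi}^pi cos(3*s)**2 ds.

pi

Use the identity cos^2(3*s) = (1 + cos(6*s))/2.
An antiderivative is F(s) = s/2 + sin(6*s)/12.
Then F(pi) - F(-pi) = (pi/2) - (-pi/2) = pi.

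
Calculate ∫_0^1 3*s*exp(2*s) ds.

Integrate by parts once (u = s, dv = 3*exp(2*s) ds).
An antiderivative is F(s) = (6*s - 3)*exp(2*s)/4.
Then F(1) - F(0) = (3*exp(2)/4) - (-3/4) = 3/4 + 3*exp(2)/4.

3/4 + 3*exp(2)/4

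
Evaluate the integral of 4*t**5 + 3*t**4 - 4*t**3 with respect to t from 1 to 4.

By the power rule, an antiderivative is F(t) = 2*t**6/3 + 3*t**5/5 - t**4.
Then F(4) - F(1) = (46336/15) - (4/15) = 15444/5.

15444/5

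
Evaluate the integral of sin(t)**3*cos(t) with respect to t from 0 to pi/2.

1/4

Let u = sin(t), so du = cos(t) dt. When t = 0, u = 0; when t = pi/2, u = 1.
The integral becomes ∫ u**3 du from 0 to 1, with antiderivative u**4/4.
Back in t: F(t) = sin(t)**4/4.
Then F(pi/2) - F(0) = (1/4) - (0) = 1/4.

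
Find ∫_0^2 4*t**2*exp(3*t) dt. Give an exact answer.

Integrate by parts twice (u = t^2, dv = 4*exp(3*t) dt).
An antiderivative is F(t) = (36*t**2 - 24*t + 8)*exp(3*t)/27.
Then F(2) - F(0) = (104*exp(6)/27) - (8/27) = -8/27 + 104*exp(6)/27.

-8/27 + 104*exp(6)/27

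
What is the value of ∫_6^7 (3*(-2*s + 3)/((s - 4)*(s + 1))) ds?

-6*log(2) - 3*log(3) + 3*log(7)

Factor the denominator: s**2 - 3*s - 4 = (s + 1)(s - 4).
Partial fractions: 3*(-2*s + 3)/((s - 4)*(s + 1)) = -3/(s + 1) - 3/(s - 4).
An antiderivative is F(s) = -3*log(s - 4) - 3*log(s + 1).
Then F(7) - F(6) = (-9*log(2) - 3*log(3)) - (-3*log(7) - 3*log(2)) = -6*log(2) - 3*log(3) + 3*log(7).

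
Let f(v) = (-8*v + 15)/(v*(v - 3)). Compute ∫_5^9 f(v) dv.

Factor the denominator: v**2 - 3*v = v(v - 3).
Partial fractions: (-8*v + 15)/(v*(v - 3)) = -5/v - 3/(v - 3).
An antiderivative is F(v) = -5*log(v) - 3*log(v - 3).
Then F(9) - F(5) = (-13*log(3) - 3*log(2)) - (-5*log(5) - 3*log(2)) = -13*log(3) + 5*log(5).

-13*log(3) + 5*log(5)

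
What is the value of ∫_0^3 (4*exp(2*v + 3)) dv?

-2*(1 - exp(6))*exp(3)

Let u = 2*v + 3, so du = 2 dv. When v = 0, u = 3; when v = 3, u = 9.
The integral becomes 2·∫ exp(u) du from 3 to 9, with antiderivative 2*exp(u).
Back in v: F(v) = 2*exp(2*v + 3).
Then F(3) - F(0) = (2*exp(9)) - (2*exp(3)) = -2*(1 - exp(6))*exp(3).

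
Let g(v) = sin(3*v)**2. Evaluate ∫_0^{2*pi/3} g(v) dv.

Use the identity sin^2(3*v) = (1 - cos(6*v))/2.
An antiderivative is F(v) = v/2 - sin(6*v)/12.
Then F(2*pi/3) - F(0) = (pi/3) - (0) = pi/3.

pi/3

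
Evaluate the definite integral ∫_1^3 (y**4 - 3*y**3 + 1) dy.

-48/5

By the power rule, an antiderivative is F(y) = y**5/5 - 3*y**4/4 + y.
Then F(3) - F(1) = (-183/20) - (9/20) = -48/5.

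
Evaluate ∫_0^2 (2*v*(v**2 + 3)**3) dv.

Let u = v**2 + 3, so du = 2*v dv. When v = 0, u = 3; when v = 2, u = 7.
The integral becomes ∫ u**3 du from 3 to 7, with antiderivative u**4/4.
Back in v: F(v) = (v**2 + 3)**4/4.
Then F(2) - F(0) = (2401/4) - (81/4) = 580.

580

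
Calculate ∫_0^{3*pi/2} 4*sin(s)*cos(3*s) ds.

Use the identity sin(s)cos(3*s) = [sin(4*s) + sin(-2*s)]/2.
An antiderivative is F(s) = cos(2*s) - cos(4*s)/2.
Then F(3*pi/2) - F(0) = (-3/2) - (1/2) = -2.

-2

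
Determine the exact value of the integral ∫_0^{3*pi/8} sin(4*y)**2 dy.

3*pi/16

Use the identity sin^2(4*y) = (1 - cos(8*y))/2.
An antiderivative is F(y) = y/2 - sin(8*y)/16.
Then F(3*pi/8) - F(0) = (3*pi/16) - (0) = 3*pi/16.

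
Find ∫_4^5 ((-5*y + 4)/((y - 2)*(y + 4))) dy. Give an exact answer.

-9*log(3) + 13*log(2)

Factor the denominator: y**2 + 2*y - 8 = (y + 4)(y - 2).
Partial fractions: (-5*y + 4)/((y - 2)*(y + 4)) = -4/(y + 4) - 1/(y - 2).
An antiderivative is F(y) = -log(y - 2) - 4*log(y + 4).
Then F(5) - F(4) = (-9*log(3)) - (-13*log(2)) = -9*log(3) + 13*log(2).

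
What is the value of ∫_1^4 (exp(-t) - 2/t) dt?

-4*log(2) - exp(-4) + exp(-1)

An antiderivative is F(t) = -2*log(t) - exp(-t).
Then F(4) - F(1) = (-4*log(2) - exp(-4)) - (-exp(-1)) = -4*log(2) - exp(-4) + exp(-1).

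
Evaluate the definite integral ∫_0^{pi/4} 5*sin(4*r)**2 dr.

Use the identity sin^2(4*r) = (1 - cos(8*r))/2.
An antiderivative is F(r) = 5*r/2 - 5*sin(8*r)/16.
Then F(pi/4) - F(0) = (5*pi/8) - (0) = 5*pi/8.

5*pi/8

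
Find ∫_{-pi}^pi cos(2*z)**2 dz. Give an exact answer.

Use the identity cos^2(2*z) = (1 + cos(4*z))/2.
An antiderivative is F(z) = z/2 + sin(4*z)/8.
Then F(pi) - F(-pi) = (pi/2) - (-pi/2) = pi.

pi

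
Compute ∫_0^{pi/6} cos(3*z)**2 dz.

Use the identity cos^2(3*z) = (1 + cos(6*z))/2.
An antiderivative is F(z) = z/2 + sin(6*z)/12.
Then F(pi/6) - F(0) = (pi/12) - (0) = pi/12.

pi/12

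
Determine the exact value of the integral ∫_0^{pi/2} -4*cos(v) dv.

-4

An antiderivative is F(v) = -4*sin(v).
Then F(pi/2) - F(0) = (-4) - (0) = -4.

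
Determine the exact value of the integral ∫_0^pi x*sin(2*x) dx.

-pi/2

Integrate by parts once (u = x, dv = sin(2*x) dx).
An antiderivative is F(x) = -x*cos(2*x)/2 + sin(2*x)/4.
Then F(pi) - F(0) = (-pi/2) - (0) = -pi/2.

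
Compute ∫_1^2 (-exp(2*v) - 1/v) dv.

-exp(4)/2 - log(2) + exp(2)/2

An antiderivative is F(v) = -exp(2*v)/2 - log(v).
Then F(2) - F(1) = (-exp(4)/2 - log(2)) - (-exp(2)/2) = -exp(4)/2 - log(2) + exp(2)/2.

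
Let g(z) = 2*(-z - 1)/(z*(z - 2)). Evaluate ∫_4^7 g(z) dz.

Factor the denominator: z**2 - 2*z = z(z - 2).
Partial fractions: 2*(-z - 1)/(z*(z - 2)) = 1/z - 3/(z - 2).
An antiderivative is F(z) = log(z) - 3*log(z - 2).
Then F(7) - F(4) = (-3*log(5) + log(7)) - (-log(2)) = -3*log(5) + log(2) + log(7).

-3*log(5) + log(2) + log(7)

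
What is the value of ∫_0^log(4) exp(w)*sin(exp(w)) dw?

Let u = exp(w), so du = exp(w) dw. When w = 0, u = 1; when w = log(4), u = 4.
The integral becomes ∫ sin(u) du from 1 to 4, with antiderivative -cos(u).
Back in w: F(w) = -cos(exp(w)).
Then F(log(4)) - F(0) = (-cos(4)) - (-cos(1)) = cos(1) - cos(4).

cos(1) - cos(4)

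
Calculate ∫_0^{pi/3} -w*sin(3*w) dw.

Integrate by parts once (u = w, dv = -sin(3*w) dw).
An antiderivative is F(w) = w*cos(3*w)/3 - sin(3*w)/9.
Then F(pi/3) - F(0) = (-pi/9) - (0) = -pi/9.

-pi/9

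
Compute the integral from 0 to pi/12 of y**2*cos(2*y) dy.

-1/8 + pi**2/576 + sqrt(3)*pi/48

Integrate by parts twice (u = y^2, dv = cos(2*y) dy).
An antiderivative is F(y) = y**2*sin(2*y)/2 + y*cos(2*y)/2 - sin(2*y)/4.
Then F(pi/12) - F(0) = (-1/8 + pi**2/576 + sqrt(3)*pi/48) - (0) = -1/8 + pi**2/576 + sqrt(3)*pi/48.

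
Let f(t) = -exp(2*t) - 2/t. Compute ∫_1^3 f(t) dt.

-exp(6)/2 - log(9) + exp(2)/2

An antiderivative is F(t) = -exp(2*t)/2 - 2*log(t).
Then F(3) - F(1) = (-exp(6)/2 - log(9)) - (-exp(2)/2) = -exp(6)/2 - log(9) + exp(2)/2.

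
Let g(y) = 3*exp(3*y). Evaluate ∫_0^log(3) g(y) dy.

Let u = exp(y), so du = exp(y) dy. When y = 0, u = 1; when y = log(3), u = 3.
The integral becomes 3·∫ u**2 du from 1 to 3, with antiderivative u**3.
Back in y: F(y) = exp(3*y).
Then F(log(3)) - F(0) = (27) - (1) = 26.

26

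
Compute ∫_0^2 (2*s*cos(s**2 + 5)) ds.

sin(9) - sin(5)

Let u = s**2 + 5, so du = 2*s ds. When s = 0, u = 5; when s = 2, u = 9.
The integral becomes ∫ cos(u) du from 5 to 9, with antiderivative sin(u).
Back in s: F(s) = sin(s**2 + 5).
Then F(2) - F(0) = (sin(9)) - (sin(5)) = sin(9) - sin(5).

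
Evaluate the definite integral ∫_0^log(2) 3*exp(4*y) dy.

45/4

Let u = exp(y), so du = exp(y) dy. When y = 0, u = 1; when y = log(2), u = 2.
The integral becomes 3·∫ u**3 du from 1 to 2, with antiderivative 3*u**4/4.
Back in y: F(y) = 3*exp(4*y)/4.
Then F(log(2)) - F(0) = (12) - (3/4) = 45/4.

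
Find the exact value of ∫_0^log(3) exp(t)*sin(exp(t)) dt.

cos(1) - cos(3)

Let u = exp(t), so du = exp(t) dt. When t = 0, u = 1; when t = log(3), u = 3.
The integral becomes ∫ sin(u) du from 1 to 3, with antiderivative -cos(u).
Back in t: F(t) = -cos(exp(t)).
Then F(log(3)) - F(0) = (-cos(3)) - (-cos(1)) = cos(1) - cos(3).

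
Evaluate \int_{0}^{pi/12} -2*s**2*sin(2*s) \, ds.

Integrate by parts twice (u = s^2, dv = -2*sin(2*s) ds).
An antiderivative is F(s) = s**2*cos(2*s) - s*sin(2*s) - cos(2*s)/2.
Then F(pi/12) - F(0) = (-sqrt(3)/4 - pi/24 + sqrt(3)*pi**2/288) - (-1/2) = -sqrt(3)/4 - pi/24 + sqrt(3)*pi**2/288 + 1/2.

-sqrt(3)/4 - pi/24 + sqrt(3)*pi**2/288 + 1/2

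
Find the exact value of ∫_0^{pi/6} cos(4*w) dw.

An antiderivative is F(w) = sin(4*w)/4.
Then F(pi/6) - F(0) = (sqrt(3)/8) - (0) = sqrt(3)/8.

sqrt(3)/8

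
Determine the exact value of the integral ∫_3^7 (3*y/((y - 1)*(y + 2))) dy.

-2*log(5) + 5*log(3)

Factor the denominator: y**2 + y - 2 = (y + 2)(y - 1).
Partial fractions: 3*y/((y - 1)*(y + 2)) = 2/(y + 2) + 1/(y - 1).
An antiderivative is F(y) = log(y - 1) + 2*log(y + 2).
Then F(7) - F(3) = (log(2) + 5*log(3)) - (log(50)) = -2*log(5) + 5*log(3).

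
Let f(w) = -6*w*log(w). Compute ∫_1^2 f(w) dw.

Integrate by parts once (u = ln w, dv = -6*w dw).
An antiderivative is F(w) = -3*w**2*(2*log(w) - 1)/2.
Then F(2) - F(1) = (6 - 12*log(2)) - (3/2) = 9/2 - 12*log(2).

9/2 - 12*log(2)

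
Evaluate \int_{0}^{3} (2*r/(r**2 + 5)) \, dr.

Let u = r**2 + 5, so du = 2*r dr. When r = 0, u = 5; when r = 3, u = 14.
The integral becomes ∫ 1/u du from 5 to 14, with antiderivative log(u).
Back in r: F(r) = log(r**2 + 5).
Then F(3) - F(0) = (log(14)) - (log(5)) = log(14/5).

log(14/5)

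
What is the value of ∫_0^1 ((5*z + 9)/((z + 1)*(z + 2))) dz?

log(24)

Factor the denominator: z**2 + 3*z + 2 = (z + 2)(z + 1).
Partial fractions: (5*z + 9)/((z + 1)*(z + 2)) = 1/(z + 2) + 4/(z + 1).
An antiderivative is F(z) = 4*log(z + 1) + log(z + 2).
Then F(1) - F(0) = (log(48)) - (log(2)) = log(24).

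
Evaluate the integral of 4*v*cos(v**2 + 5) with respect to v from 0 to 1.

2*sin(6) - 2*sin(5)

Let u = v**2 + 5, so du = 2*v dv. When v = 0, u = 5; when v = 1, u = 6.
The integral becomes 2·∫ cos(u) du from 5 to 6, with antiderivative 2*sin(u).
Back in v: F(v) = 2*sin(v**2 + 5).
Then F(1) - F(0) = (2*sin(6)) - (2*sin(5)) = 2*sin(6) - 2*sin(5).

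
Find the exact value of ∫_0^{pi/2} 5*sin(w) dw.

5

An antiderivative is F(w) = -5*cos(w).
Then F(pi/2) - F(0) = (0) - (-5) = 5.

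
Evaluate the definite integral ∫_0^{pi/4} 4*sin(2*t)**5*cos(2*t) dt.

1/3

Let u = sin(2*t), so du = 2*cos(2*t) dt. When t = 0, u = 0; when t = pi/4, u = 1.
The integral becomes 2·∫ u**5 du from 0 to 1, with antiderivative u**6/3.
Back in t: F(t) = sin(2*t)**6/3.
Then F(pi/4) - F(0) = (1/3) - (0) = 1/3.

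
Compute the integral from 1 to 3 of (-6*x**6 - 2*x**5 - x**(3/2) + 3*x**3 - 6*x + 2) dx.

By the power rule, an antiderivative is F(x) = -6*x**7/7 - x**6/3 - 2*x**(5/2)/5 + 3*x**4/4 - 3*x**2 + 2*x.
Then F(3) - F(1) = (-58179/28 - 18*sqrt(3)/5) - (-773/420) = -217978/105 - 18*sqrt(3)/5.

-217978/105 - 18*sqrt(3)/5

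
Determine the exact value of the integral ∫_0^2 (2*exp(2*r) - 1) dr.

An antiderivative is F(r) = exp(2*r) - r.
Then F(2) - F(0) = (-2 + exp(4)) - (1) = -3 + exp(4).

-3 + exp(4)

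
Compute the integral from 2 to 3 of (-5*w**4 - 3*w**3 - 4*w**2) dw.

-3421/12

By the power rule, an antiderivative is F(w) = -w**5 - 3*w**4/4 - 4*w**3/3.
Then F(3) - F(2) = (-1359/4) - (-164/3) = -3421/12.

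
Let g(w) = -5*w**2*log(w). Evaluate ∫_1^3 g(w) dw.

130/9 - 45*log(3)

Integrate by parts once (u = ln w, dv = -5*w**2 dw).
An antiderivative is F(w) = -5*w**3*(3*log(w) - 1)/9.
Then F(3) - F(1) = (15 - 45*log(3)) - (5/9) = 130/9 - 45*log(3).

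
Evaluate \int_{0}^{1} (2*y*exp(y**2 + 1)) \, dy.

Let u = y**2 + 1, so du = 2*y dy. When y = 0, u = 1; when y = 1, u = 2.
The integral becomes ∫ exp(u) du from 1 to 2, with antiderivative exp(u).
Back in y: F(y) = exp(y**2 + 1).
Then F(1) - F(0) = (exp(2)) - (exp(1)) = -exp(1) + exp(2).

-exp(1) + exp(2)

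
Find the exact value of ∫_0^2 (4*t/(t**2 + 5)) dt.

log(81/25)

Let u = t**2 + 5, so du = 2*t dt. When t = 0, u = 5; when t = 2, u = 9.
The integral becomes 2·∫ 1/u du from 5 to 9, with antiderivative 2*log(u).
Back in t: F(t) = 2*log(t**2 + 5).
Then F(2) - F(0) = (log(81)) - (log(25)) = log(81/25).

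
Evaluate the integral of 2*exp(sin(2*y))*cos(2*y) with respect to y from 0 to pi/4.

Let u = sin(2*y), so du = 2*cos(2*y) dy. When y = 0, u = 0; when y = pi/4, u = 1.
The integral becomes ∫ exp(u) du from 0 to 1, with antiderivative exp(u).
Back in y: F(y) = exp(sin(2*y)).
Then F(pi/4) - F(0) = (E) - (1) = -1 + E.

-1 + E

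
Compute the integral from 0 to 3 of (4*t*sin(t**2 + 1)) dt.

Let u = t**2 + 1, so du = 2*t dt. When t = 0, u = 1; when t = 3, u = 10.
The integral becomes 2·∫ sin(u) du from 1 to 10, with antiderivative -2*cos(u).
Back in t: F(t) = -2*cos(t**2 + 1).
Then F(3) - F(0) = (-2*cos(10)) - (-2*cos(1)) = 2*cos(1) - 2*cos(10).

2*cos(1) - 2*cos(10)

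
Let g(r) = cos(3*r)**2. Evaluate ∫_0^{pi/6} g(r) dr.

pi/12

Use the identity cos^2(3*r) = (1 + cos(6*r))/2.
An antiderivative is F(r) = r/2 + sin(6*r)/12.
Then F(pi/6) - F(0) = (pi/12) - (0) = pi/12.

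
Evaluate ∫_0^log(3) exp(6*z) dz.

364/3

Let u = exp(z), so du = exp(z) dz. When z = 0, u = 1; when z = log(3), u = 3.
The integral becomes ∫ u**5 du from 1 to 3, with antiderivative u**6/6.
Back in z: F(z) = exp(6*z)/6.
Then F(log(3)) - F(0) = (243/2) - (1/6) = 364/3.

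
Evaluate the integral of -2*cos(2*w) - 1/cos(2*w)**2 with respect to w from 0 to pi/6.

An antiderivative is F(w) = -sin(2*w) - tan(2*w)/2.
Then F(pi/6) - F(0) = (-sqrt(3)) - (0) = -sqrt(3).

-sqrt(3)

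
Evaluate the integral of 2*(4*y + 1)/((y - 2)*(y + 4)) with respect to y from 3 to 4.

Factor the denominator: y**2 + 2*y - 8 = (y + 4)(y - 2).
Partial fractions: 2*(4*y + 1)/((y - 2)*(y + 4)) = 5/(y + 4) + 3/(y - 2).
An antiderivative is F(y) = 3*log(y - 2) + 5*log(y + 4).
Then F(4) - F(3) = (18*log(2)) - (5*log(7)) = -5*log(7) + 18*log(2).

-5*log(7) + 18*log(2)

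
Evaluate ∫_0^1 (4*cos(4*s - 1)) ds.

sin(3) + sin(1)

Let u = 4*s - 1, so du = 4 ds. When s = 0, u = -1; when s = 1, u = 3.
The integral becomes ∫ cos(u) du from -1 to 3, with antiderivative sin(u).
Back in s: F(s) = sin(4*s - 1).
Then F(1) - F(0) = (sin(3)) - (-sin(1)) = sin(3) + sin(1).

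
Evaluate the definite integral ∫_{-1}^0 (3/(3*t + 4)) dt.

An antiderivative is F(t) = log(3*t + 4).
Then F(0) - F(-1) = (log(4)) - (0) = log(4).

log(4)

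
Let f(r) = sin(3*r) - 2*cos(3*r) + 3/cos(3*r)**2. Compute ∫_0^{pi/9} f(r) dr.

1/6 + 2*sqrt(3)/3

An antiderivative is F(r) = -2*sin(3*r)/3 - cos(3*r)/3 + tan(3*r).
Then F(pi/9) - F(0) = (-1/6 + 2*sqrt(3)/3) - (-1/3) = 1/6 + 2*sqrt(3)/3.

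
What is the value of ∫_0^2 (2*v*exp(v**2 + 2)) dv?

-exp(2) + exp(6)

Let u = v**2 + 2, so du = 2*v dv. When v = 0, u = 2; when v = 2, u = 6.
The integral becomes ∫ exp(u) du from 2 to 6, with antiderivative exp(u).
Back in v: F(v) = exp(v**2 + 2).
Then F(2) - F(0) = (exp(6)) - (exp(2)) = -exp(2) + exp(6).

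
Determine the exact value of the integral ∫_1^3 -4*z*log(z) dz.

8 - 18*log(3)

Integrate by parts once (u = ln z, dv = -4*z dz).
An antiderivative is F(z) = -z**2*(2*log(z) - 1).
Then F(3) - F(1) = (9 - 18*log(3)) - (1) = 8 - 18*log(3).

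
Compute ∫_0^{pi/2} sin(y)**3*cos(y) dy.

1/4

Let u = sin(y), so du = cos(y) dy. When y = 0, u = 0; when y = pi/2, u = 1.
The integral becomes ∫ u**3 du from 0 to 1, with antiderivative u**4/4.
Back in y: F(y) = sin(y)**4/4.
Then F(pi/2) - F(0) = (1/4) - (0) = 1/4.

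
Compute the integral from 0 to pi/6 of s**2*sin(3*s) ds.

Integrate by parts twice (u = s^2, dv = sin(3*s) ds).
An antiderivative is F(s) = -s**2*cos(3*s)/3 + 2*s*sin(3*s)/9 + 2*cos(3*s)/27.
Then F(pi/6) - F(0) = (pi/27) - (2/27) = -2/27 + pi/27.

-2/27 + pi/27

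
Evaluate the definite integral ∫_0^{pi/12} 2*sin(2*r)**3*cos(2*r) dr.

Let u = sin(2*r), so du = 2*cos(2*r) dr. When r = 0, u = 0; when r = pi/12, u = 1/2.
The integral becomes ∫ u**3 du from 0 to 1/2, with antiderivative u**4/4.
Back in r: F(r) = sin(2*r)**4/4.
Then F(pi/12) - F(0) = (1/64) - (0) = 1/64.

1/64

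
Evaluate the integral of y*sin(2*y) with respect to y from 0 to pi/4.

1/4

Integrate by parts once (u = y, dv = sin(2*y) dy).
An antiderivative is F(y) = -y*cos(2*y)/2 + sin(2*y)/4.
Then F(pi/4) - F(0) = (1/4) - (0) = 1/4.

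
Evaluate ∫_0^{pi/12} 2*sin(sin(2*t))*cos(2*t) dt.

1 - cos(1/2)

Let u = sin(2*t), so du = 2*cos(2*t) dt. When t = 0, u = 0; when t = pi/12, u = 1/2.
The integral becomes ∫ sin(u) du from 0 to 1/2, with antiderivative -cos(u).
Back in t: F(t) = -cos(sin(2*t)).
Then F(pi/12) - F(0) = (-cos(1/2)) - (-1) = 1 - cos(1/2).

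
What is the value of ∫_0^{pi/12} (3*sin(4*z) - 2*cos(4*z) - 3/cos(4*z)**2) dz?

An antiderivative is F(z) = -sin(4*z)/2 - 3*cos(4*z)/4 - 3*tan(4*z)/4.
Then F(pi/12) - F(0) = (-sqrt(3) - 3/8) - (-3/4) = 3/8 - sqrt(3).

3/8 - sqrt(3)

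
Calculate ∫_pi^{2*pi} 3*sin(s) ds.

An antiderivative is F(s) = -3*cos(s).
Then F(2*pi) - F(pi) = (-3) - (3) = -6.

-6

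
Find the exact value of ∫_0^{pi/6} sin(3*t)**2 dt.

pi/12

Use the identity sin^2(3*t) = (1 - cos(6*t))/2.
An antiderivative is F(t) = t/2 - sin(6*t)/12.
Then F(pi/6) - F(0) = (pi/12) - (0) = pi/12.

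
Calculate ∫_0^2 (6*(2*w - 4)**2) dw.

64

Let u = 2*w - 4, so du = 2 dw. When w = 0, u = -4; when w = 2, u = 0.
The integral becomes 3·∫ u**2 du from -4 to 0, with antiderivative u**3.
Back in w: F(w) = (2*w - 4)**3.
Then F(2) - F(0) = (0) - (-64) = 64.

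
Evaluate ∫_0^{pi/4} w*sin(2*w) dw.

1/4

Integrate by parts once (u = w, dv = sin(2*w) dw).
An antiderivative is F(w) = -w*cos(2*w)/2 + sin(2*w)/4.
Then F(pi/4) - F(0) = (1/4) - (0) = 1/4.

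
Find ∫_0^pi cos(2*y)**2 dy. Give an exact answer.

Use the identity cos^2(2*y) = (1 + cos(4*y))/2.
An antiderivative is F(y) = y/2 + sin(4*y)/8.
Then F(pi) - F(0) = (pi/2) - (0) = pi/2.

pi/2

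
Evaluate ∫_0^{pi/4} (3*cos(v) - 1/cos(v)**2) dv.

An antiderivative is F(v) = 3*sin(v) - tan(v).
Then F(pi/4) - F(0) = (-1 + 3*sqrt(2)/2) - (0) = -1 + 3*sqrt(2)/2.

-1 + 3*sqrt(2)/2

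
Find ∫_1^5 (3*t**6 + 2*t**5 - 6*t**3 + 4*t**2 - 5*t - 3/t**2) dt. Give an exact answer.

3974948/105

By the power rule, an antiderivative is F(t) = 3*t**7/7 + t**6/3 - 3*t**4/2 + 4*t**3/3 - 5*t**2/2 + 3/t.
Then F(5) - F(1) = (1325021/35) - (23/21) = 3974948/105.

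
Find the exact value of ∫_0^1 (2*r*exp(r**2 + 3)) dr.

-exp(3) + exp(4)

Let u = r**2 + 3, so du = 2*r dr. When r = 0, u = 3; when r = 1, u = 4.
The integral becomes ∫ exp(u) du from 3 to 4, with antiderivative exp(u).
Back in r: F(r) = exp(r**2 + 3).
Then F(1) - F(0) = (exp(4)) - (exp(3)) = -exp(3) + exp(4).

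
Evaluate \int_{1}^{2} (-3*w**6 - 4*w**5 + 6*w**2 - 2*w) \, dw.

-598/7

By the power rule, an antiderivative is F(w) = -3*w**7/7 - 2*w**6/3 + 2*w**3 - w**2.
Then F(2) - F(1) = (-1796/21) - (-2/21) = -598/7.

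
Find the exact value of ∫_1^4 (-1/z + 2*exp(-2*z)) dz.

An antiderivative is F(z) = -log(z) - exp(-2*z).
Then F(4) - F(1) = ((-log(4**exp(8)) - 1)*exp(-8)) - (-exp(-2)) = (-log(4**exp(8)) - 1 + exp(6))*exp(-8).

(-log(4**exp(8)) - 1 + exp(6))*exp(-8)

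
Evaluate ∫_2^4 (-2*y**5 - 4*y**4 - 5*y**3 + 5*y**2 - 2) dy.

-35224/15

By the power rule, an antiderivative is F(y) = -y**6/3 - 4*y**5/5 - 5*y**4/4 + 5*y**3/3 - 2*y.
Then F(4) - F(2) = (-36088/15) - (-288/5) = -35224/15.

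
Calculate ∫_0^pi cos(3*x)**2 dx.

Use the identity cos^2(3*x) = (1 + cos(6*x))/2.
An antiderivative is F(x) = x/2 + sin(6*x)/12.
Then F(pi) - F(0) = (pi/2) - (0) = pi/2.

pi/2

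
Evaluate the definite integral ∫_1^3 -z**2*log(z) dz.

Integrate by parts once (u = ln z, dv = -z**2 dz).
An antiderivative is F(z) = -z**3*(3*log(z) - 1)/9.
Then F(3) - F(1) = (3 - 9*log(3)) - (1/9) = 26/9 - 9*log(3).

26/9 - 9*log(3)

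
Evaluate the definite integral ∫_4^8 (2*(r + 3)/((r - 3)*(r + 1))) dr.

Factor the denominator: r**2 - 2*r - 3 = (r + 1)(r - 3).
Partial fractions: 2*(r + 3)/((r - 3)*(r + 1)) = -1/(r + 1) + 3/(r - 3).
An antiderivative is F(r) = 3*log(r - 3) - log(r + 1).
Then F(8) - F(4) = (-2*log(3) + 3*log(5)) - (-log(5)) = -2*log(3) + 4*log(5).

-2*log(3) + 4*log(5)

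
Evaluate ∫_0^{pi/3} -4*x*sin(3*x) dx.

-4*pi/9

Integrate by parts once (u = x, dv = -4*sin(3*x) dx).
An antiderivative is F(x) = 4*x*cos(3*x)/3 - 4*sin(3*x)/9.
Then F(pi/3) - F(0) = (-4*pi/9) - (0) = -4*pi/9.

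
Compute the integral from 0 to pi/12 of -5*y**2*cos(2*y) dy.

-5*sqrt(3)*pi/48 - 5*pi**2/576 + 5/8

Integrate by parts twice (u = y^2, dv = -5*cos(2*y) dy).
An antiderivative is F(y) = -5*y**2*sin(2*y)/2 - 5*y*cos(2*y)/2 + 5*sin(2*y)/4.
Then F(pi/12) - F(0) = (-5*sqrt(3)*pi/48 - 5*pi**2/576 + 5/8) - (0) = -5*sqrt(3)*pi/48 - 5*pi**2/576 + 5/8.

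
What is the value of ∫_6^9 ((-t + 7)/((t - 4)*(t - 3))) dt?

Factor the denominator: t**2 - 7*t + 12 = (t - 3)(t - 4).
Partial fractions: (-t + 7)/((t - 4)*(t - 3)) = -4/(t - 3) + 3/(t - 4).
An antiderivative is F(t) = 3*log(t - 4) - 4*log(t - 3).
Then F(9) - F(6) = (-4*log(3) - 4*log(2) + 3*log(5)) - (log(8/81)) = -7*log(2) + 3*log(5).

-7*log(2) + 3*log(5)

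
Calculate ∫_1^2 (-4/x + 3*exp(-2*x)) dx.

An antiderivative is F(x) = -4*log(x) - 3*exp(-2*x)/2.
Then F(2) - F(1) = (-4*log(2) - 3*exp(-4)/2) - (-3*exp(-2)/2) = -4*log(2) - 3*exp(-4)/2 + 3*exp(-2)/2.

-4*log(2) - 3*exp(-4)/2 + 3*exp(-2)/2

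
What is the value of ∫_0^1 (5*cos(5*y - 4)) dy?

sin(4) + sin(1)

Let u = 5*y - 4, so du = 5 dy. When y = 0, u = -4; when y = 1, u = 1.
The integral becomes ∫ cos(u) du from -4 to 1, with antiderivative sin(u).
Back in y: F(y) = sin(5*y - 4).
Then F(1) - F(0) = (sin(1)) - (-sin(4)) = sin(4) + sin(1).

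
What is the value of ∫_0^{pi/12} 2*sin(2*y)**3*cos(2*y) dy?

Let u = sin(2*y), so du = 2*cos(2*y) dy. When y = 0, u = 0; when y = pi/12, u = 1/2.
The integral becomes ∫ u**3 du from 0 to 1/2, with antiderivative u**4/4.
Back in y: F(y) = sin(2*y)**4/4.
Then F(pi/12) - F(0) = (1/64) - (0) = 1/64.

1/64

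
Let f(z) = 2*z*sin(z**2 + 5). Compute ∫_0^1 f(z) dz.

-cos(6) + cos(5)

Let u = z**2 + 5, so du = 2*z dz. When z = 0, u = 5; when z = 1, u = 6.
The integral becomes ∫ sin(u) du from 5 to 6, with antiderivative -cos(u).
Back in z: F(z) = -cos(z**2 + 5).
Then F(1) - F(0) = (-cos(6)) - (-cos(5)) = -cos(6) + cos(5).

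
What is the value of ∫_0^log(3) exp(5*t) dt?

242/5

Let u = exp(t), so du = exp(t) dt. When t = 0, u = 1; when t = log(3), u = 3.
The integral becomes ∫ u**4 du from 1 to 3, with antiderivative u**5/5.
Back in t: F(t) = exp(5*t)/5.
Then F(log(3)) - F(0) = (243/5) - (1/5) = 242/5.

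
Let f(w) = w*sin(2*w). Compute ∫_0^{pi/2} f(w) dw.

pi/4

Integrate by parts once (u = w, dv = sin(2*w) dw).
An antiderivative is F(w) = -w*cos(2*w)/2 + sin(2*w)/4.
Then F(pi/2) - F(0) = (pi/4) - (0) = pi/4.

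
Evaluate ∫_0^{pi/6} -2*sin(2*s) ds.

-1/2

An antiderivative is F(s) = cos(2*s).
Then F(pi/6) - F(0) = (1/2) - (1) = -1/2.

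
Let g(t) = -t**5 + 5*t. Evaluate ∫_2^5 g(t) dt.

By the power rule, an antiderivative is F(t) = -t**6/6 + 5*t**2/2.
Then F(5) - F(2) = (-7625/3) - (-2/3) = -2541.

-2541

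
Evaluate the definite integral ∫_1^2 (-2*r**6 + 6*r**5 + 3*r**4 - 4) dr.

By the power rule, an antiderivative is F(r) = -2*r**7/7 + r**6 + 3*r**5/5 - 4*r.
Then F(2) - F(1) = (1352/35) - (-94/35) = 1446/35.

1446/35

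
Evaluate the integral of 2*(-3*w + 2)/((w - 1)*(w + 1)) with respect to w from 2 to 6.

-5*log(7) - log(5) + 5*log(3)

Factor the denominator: w**2 - 1 = (w + 1)(w - 1).
Partial fractions: 2*(-3*w + 2)/((w - 1)*(w + 1)) = -5/(w + 1) - 1/(w - 1).
An antiderivative is F(w) = -log(w - 1) - 5*log(w + 1).
Then F(6) - F(2) = (-5*log(7) - log(5)) - (-5*log(3)) = -5*log(7) - log(5) + 5*log(3).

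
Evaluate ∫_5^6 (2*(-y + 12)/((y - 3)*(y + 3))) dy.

Factor the denominator: y**2 - 9 = (y + 3)(y - 3).
Partial fractions: 2*(-y + 12)/((y - 3)*(y + 3)) = -5/(y + 3) + 3/(y - 3).
An antiderivative is F(y) = 3*log(y - 3) - 5*log(y + 3).
Then F(6) - F(5) = (-7*log(3)) - (-12*log(2)) = -7*log(3) + 12*log(2).

-7*log(3) + 12*log(2)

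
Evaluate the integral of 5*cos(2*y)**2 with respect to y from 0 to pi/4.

5*pi/8

Use the identity cos^2(2*y) = (1 + cos(4*y))/2.
An antiderivative is F(y) = 5*y/2 + 5*sin(4*y)/8.
Then F(pi/4) - F(0) = (5*pi/8) - (0) = 5*pi/8.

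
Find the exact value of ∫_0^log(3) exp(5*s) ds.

Let u = exp(s), so du = exp(s) ds. When s = 0, u = 1; when s = log(3), u = 3.
The integral becomes ∫ u**4 du from 1 to 3, with antiderivative u**5/5.
Back in s: F(s) = exp(5*s)/5.
Then F(log(3)) - F(0) = (243/5) - (1/5) = 242/5.

242/5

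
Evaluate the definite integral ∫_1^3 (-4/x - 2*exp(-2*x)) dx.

An antiderivative is F(x) = -4*log(x) + exp(-2*x).
Then F(3) - F(1) = (-4*log(3) + exp(-6)) - (exp(-2)) = -4*log(3) - exp(-2) + exp(-6).

-4*log(3) - exp(-2) + exp(-6)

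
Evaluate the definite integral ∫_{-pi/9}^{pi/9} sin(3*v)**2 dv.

-sqrt(3)/12 + pi/9

Use the identity sin^2(3*v) = (1 - cos(6*v))/2.
An antiderivative is F(v) = v/2 - sin(6*v)/12.
Then F(pi/9) - F(-pi/9) = (-sqrt(3)/24 + pi/18) - (-pi/18 + sqrt(3)/24) = -sqrt(3)/12 + pi/9.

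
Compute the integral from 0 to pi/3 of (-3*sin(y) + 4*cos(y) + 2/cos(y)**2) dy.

An antiderivative is F(y) = 4*sin(y) + 3*cos(y) + 2*tan(y).
Then F(pi/3) - F(0) = (3/2 + 4*sqrt(3)) - (3) = -3/2 + 4*sqrt(3).

-3/2 + 4*sqrt(3)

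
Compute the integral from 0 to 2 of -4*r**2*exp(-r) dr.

Integrate by parts twice (u = r^2, dv = -4*exp(-r) dr).
An antiderivative is F(r) = (4*r**2 + 8*r + 8)*exp(-r).
Then F(2) - F(0) = (40*exp(-2)) - (8) = -8 + 40*exp(-2).

-8 + 40*exp(-2)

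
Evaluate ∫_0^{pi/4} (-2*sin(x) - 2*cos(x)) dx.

-2

An antiderivative is F(x) = -2*sin(x) + 2*cos(x).
Then F(pi/4) - F(0) = (0) - (2) = -2.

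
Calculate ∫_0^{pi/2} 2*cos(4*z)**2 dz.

Use the identity cos^2(4*z) = (1 + cos(8*z))/2.
An antiderivative is F(z) = z + sin(8*z)/8.
Then F(pi/2) - F(0) = (pi/2) - (0) = pi/2.

pi/2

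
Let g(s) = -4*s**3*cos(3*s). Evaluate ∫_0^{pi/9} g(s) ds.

-4/27 - 2*pi**2/243 - 2*sqrt(3)*pi**3/2187 + 4*sqrt(3)*pi/81

Integrate by parts 3 times (u = s^3, dv = -4*cos(3*s) ds).
An antiderivative is F(s) = -4*s**3*sin(3*s)/3 - 4*s**2*cos(3*s)/3 + 8*s*sin(3*s)/9 + 8*cos(3*s)/27.
Then F(pi/9) - F(0) = (-2*pi**2/243 - 2*sqrt(3)*pi**3/2187 + 4/27 + 4*sqrt(3)*pi/81) - (8/27) = -4/27 - 2*pi**2/243 - 2*sqrt(3)*pi**3/2187 + 4*sqrt(3)*pi/81.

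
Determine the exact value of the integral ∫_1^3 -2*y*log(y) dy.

4 - 9*log(3)

Integrate by parts once (u = ln y, dv = -2*y dy).
An antiderivative is F(y) = -y**2*(2*log(y) - 1)/2.
Then F(3) - F(1) = (9/2 - 9*log(3)) - (1/2) = 4 - 9*log(3).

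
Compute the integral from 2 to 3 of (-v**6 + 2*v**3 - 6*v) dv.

-3873/14

By the power rule, an antiderivative is F(v) = -v**7/7 + v**4/2 - 3*v**2.
Then F(3) - F(2) = (-4185/14) - (-156/7) = -3873/14.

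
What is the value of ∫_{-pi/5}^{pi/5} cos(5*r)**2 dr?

pi/5

Use the identity cos^2(5*r) = (1 + cos(10*r))/2.
An antiderivative is F(r) = r/2 + sin(10*r)/20.
Then F(pi/5) - F(-pi/5) = (pi/10) - (-pi/10) = pi/5.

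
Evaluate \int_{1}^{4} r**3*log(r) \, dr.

Integrate by parts once (u = ln r, dv = r**3 dr).
An antiderivative is F(r) = r**4*(4*log(r) - 1)/16.
Then F(4) - F(1) = (-16 + 128*log(2)) - (-1/16) = -255/16 + 128*log(2).

-255/16 + 128*log(2)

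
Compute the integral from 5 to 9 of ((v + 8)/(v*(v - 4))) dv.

-4*log(3) + 5*log(5)

Factor the denominator: v**2 - 4*v = v(v - 4).
Partial fractions: (v + 8)/(v*(v - 4)) = -2/v + 3/(v - 4).
An antiderivative is F(v) = -2*log(v) + 3*log(v - 4).
Then F(9) - F(5) = (-4*log(3) + 3*log(5)) - (-log(25)) = -4*log(3) + 5*log(5).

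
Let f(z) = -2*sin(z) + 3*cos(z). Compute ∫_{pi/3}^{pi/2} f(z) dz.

2 - 3*sqrt(3)/2

An antiderivative is F(z) = 3*sin(z) + 2*cos(z).
Then F(pi/2) - F(pi/3) = (3) - (1 + 3*sqrt(3)/2) = 2 - 3*sqrt(3)/2.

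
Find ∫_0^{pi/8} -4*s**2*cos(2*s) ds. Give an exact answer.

Integrate by parts twice (u = s^2, dv = -4*cos(2*s) ds).
An antiderivative is F(s) = -2*s**2*sin(2*s) - 2*s*cos(2*s) + sin(2*s).
Then F(pi/8) - F(0) = (sqrt(2)*(-8*pi - pi**2 + 32)/64) - (0) = sqrt(2)*(-8*pi - pi**2 + 32)/64.

sqrt(2)*(-8*pi - pi**2 + 32)/64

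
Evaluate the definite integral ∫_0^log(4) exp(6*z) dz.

1365/2

Let u = exp(z), so du = exp(z) dz. When z = 0, u = 1; when z = log(4), u = 4.
The integral becomes ∫ u**5 du from 1 to 4, with antiderivative u**6/6.
Back in z: F(z) = exp(6*z)/6.
Then F(log(4)) - F(0) = (2048/3) - (1/6) = 1365/2.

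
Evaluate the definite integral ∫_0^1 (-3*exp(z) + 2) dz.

5 - 3*E

An antiderivative is F(z) = 2*z - 3*exp(z).
Then F(1) - F(0) = (2 - 3*E) - (-3) = 5 - 3*E.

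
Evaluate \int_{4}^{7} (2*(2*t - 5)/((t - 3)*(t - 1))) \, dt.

log(32)

Factor the denominator: t**2 - 4*t + 3 = (t - 1)(t - 3).
Partial fractions: 2*(2*t - 5)/((t - 3)*(t - 1)) = 3/(t - 1) + 1/(t - 3).
An antiderivative is F(t) = log(t - 3) + 3*log(t - 1).
Then F(7) - F(4) = (3*log(3) + 5*log(2)) - (log(27)) = log(32).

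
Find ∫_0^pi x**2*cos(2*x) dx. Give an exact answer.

Integrate by parts twice (u = x^2, dv = cos(2*x) dx).
An antiderivative is F(x) = x**2*sin(2*x)/2 + x*cos(2*x)/2 - sin(2*x)/4.
Then F(pi) - F(0) = (pi/2) - (0) = pi/2.

pi/2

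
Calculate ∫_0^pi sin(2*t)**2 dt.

pi/2

Use the identity sin^2(2*t) = (1 - cos(4*t))/2.
An antiderivative is F(t) = t/2 - sin(4*t)/8.
Then F(pi) - F(0) = (pi/2) - (0) = pi/2.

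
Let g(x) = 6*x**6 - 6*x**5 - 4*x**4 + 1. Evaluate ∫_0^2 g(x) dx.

774/35

By the power rule, an antiderivative is F(x) = 6*x**7/7 - x**6 - 4*x**5/5 + x.
Then F(2) - F(0) = (774/35) - (0) = 774/35.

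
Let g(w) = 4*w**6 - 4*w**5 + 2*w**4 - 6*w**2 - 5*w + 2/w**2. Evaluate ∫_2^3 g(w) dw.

53723/70

By the power rule, an antiderivative is F(w) = 4*w**7/7 - 2*w**6/3 + 2*w**5/5 - 2*w**3 - 5*w**2/2 - 2/w.
Then F(3) - F(2) = (164587/210) - (1709/105) = 53723/70.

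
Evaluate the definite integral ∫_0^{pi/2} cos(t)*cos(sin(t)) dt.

sin(1)

Let u = sin(t), so du = cos(t) dt. When t = 0, u = 0; when t = pi/2, u = 1.
The integral becomes ∫ cos(u) du from 0 to 1, with antiderivative sin(u).
Back in t: F(t) = sin(sin(t)).
Then F(pi/2) - F(0) = (sin(1)) - (0) = sin(1).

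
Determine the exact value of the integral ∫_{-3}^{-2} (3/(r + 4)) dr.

An antiderivative is F(r) = 3*log(r + 4).
Then F(-2) - F(-3) = (log(8)) - (0) = log(8).

log(8)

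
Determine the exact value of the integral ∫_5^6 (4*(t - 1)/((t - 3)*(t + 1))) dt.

Factor the denominator: t**2 - 2*t - 3 = (t + 1)(t - 3).
Partial fractions: 4*(t - 1)/((t - 3)*(t + 1)) = 2/(t + 1) + 2/(t - 3).
An antiderivative is F(t) = 2*log(t - 3) + 2*log(t + 1).
Then F(6) - F(5) = (2*log(3) + 2*log(7)) - (2*log(3) + 4*log(2)) = log(49/16).

log(49/16)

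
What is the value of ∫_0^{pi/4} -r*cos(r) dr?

Integrate by parts once (u = r, dv = -cos(r) dr).
An antiderivative is F(r) = -r*sin(r) - cos(r).
Then F(pi/4) - F(0) = (sqrt(2)*(-4 - pi)/8) - (-1) = -sqrt(2)/2 - sqrt(2)*pi/8 + 1.

-sqrt(2)/2 - sqrt(2)*pi/8 + 1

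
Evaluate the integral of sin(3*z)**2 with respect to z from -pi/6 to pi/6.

Use the identity sin^2(3*z) = (1 - cos(6*z))/2.
An antiderivative is F(z) = z/2 - sin(6*z)/12.
Then F(pi/6) - F(-pi/6) = (pi/12) - (-pi/12) = pi/6.

pi/6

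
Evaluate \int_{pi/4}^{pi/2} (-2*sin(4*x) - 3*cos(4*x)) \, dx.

An antiderivative is F(x) = -3*sin(4*x)/4 + cos(4*x)/2.
Then F(pi/2) - F(pi/4) = (1/2) - (-1/2) = 1.

1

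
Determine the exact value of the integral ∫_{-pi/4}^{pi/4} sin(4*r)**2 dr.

pi/4

Use the identity sin^2(4*r) = (1 - cos(8*r))/2.
An antiderivative is F(r) = r/2 - sin(8*r)/16.
Then F(pi/4) - F(-pi/4) = (pi/8) - (-pi/8) = pi/4.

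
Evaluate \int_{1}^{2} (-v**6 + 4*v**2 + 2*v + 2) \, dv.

By the power rule, an antiderivative is F(v) = -v**7/7 + 4*v**3/3 + v**2 + 2*v.
Then F(2) - F(1) = (8/21) - (88/21) = -80/21.

-80/21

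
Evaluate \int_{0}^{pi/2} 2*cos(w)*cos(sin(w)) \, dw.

Let u = sin(w), so du = cos(w) dw. When w = 0, u = 0; when w = pi/2, u = 1.
The integral becomes 2·∫ cos(u) du from 0 to 1, with antiderivative 2*sin(u).
Back in w: F(w) = 2*sin(sin(w)).
Then F(pi/2) - F(0) = (2*sin(1)) - (0) = 2*sin(1).

2*sin(1)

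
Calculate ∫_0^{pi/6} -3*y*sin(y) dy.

Integrate by parts once (u = y, dv = -3*sin(y) dy).
An antiderivative is F(y) = 3*y*cos(y) - 3*sin(y).
Then F(pi/6) - F(0) = (-3/2 + sqrt(3)*pi/4) - (0) = -3/2 + sqrt(3)*pi/4.

-3/2 + sqrt(3)*pi/4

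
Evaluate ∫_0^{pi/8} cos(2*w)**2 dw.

Use the identity cos^2(2*w) = (1 + cos(4*w))/2.
An antiderivative is F(w) = w/2 + sin(4*w)/8.
Then F(pi/8) - F(0) = (1/8 + pi/16) - (0) = 1/8 + pi/16.

1/8 + pi/16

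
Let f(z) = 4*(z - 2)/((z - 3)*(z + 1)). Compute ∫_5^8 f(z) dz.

Factor the denominator: z**2 - 2*z - 3 = (z + 1)(z - 3).
Partial fractions: 4*(z - 2)/((z - 3)*(z + 1)) = 3/(z + 1) + 1/(z - 3).
An antiderivative is F(z) = log(z - 3) + 3*log(z + 1).
Then F(8) - F(5) = (log(5) + 6*log(3)) - (4*log(2) + 3*log(3)) = -4*log(2) + log(5) + 3*log(3).

-4*log(2) + log(5) + 3*log(3)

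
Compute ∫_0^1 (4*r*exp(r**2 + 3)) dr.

Let u = r**2 + 3, so du = 2*r dr. When r = 0, u = 3; when r = 1, u = 4.
The integral becomes 2·∫ exp(u) du from 3 to 4, with antiderivative 2*exp(u).
Back in r: F(r) = 2*exp(r**2 + 3).
Then F(1) - F(0) = (2*exp(4)) - (2*exp(3)) = -2*(1 - exp(1))*exp(3).

-2*(1 - exp(1))*exp(3)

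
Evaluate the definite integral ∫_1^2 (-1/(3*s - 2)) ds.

An antiderivative is F(s) = -log(3*s - 2)/3.
Then F(2) - F(1) = (-2*log(2)/3) - (0) = -2*log(2)/3.

-2*log(2)/3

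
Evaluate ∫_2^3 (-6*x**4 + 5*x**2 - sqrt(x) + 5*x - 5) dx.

-6421/30 - 2*sqrt(3) + 4*sqrt(2)/3

By the power rule, an antiderivative is F(x) = -6*x**5/5 - 2*x**(3/2)/3 + 5*x**3/3 + 5*x**2/2 - 5*x.
Then F(3) - F(2) = (-2391/10 - 2*sqrt(3)) - (-376/15 - 4*sqrt(2)/3) = -6421/30 - 2*sqrt(3) + 4*sqrt(2)/3.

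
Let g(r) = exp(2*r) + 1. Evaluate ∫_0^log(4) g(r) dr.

log(4) + 15/2

An antiderivative is F(r) = exp(2*r)/2 + r.
Then F(log(4)) - F(0) = (log(4) + 8) - (1/2) = log(4) + 15/2.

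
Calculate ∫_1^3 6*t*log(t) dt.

Integrate by parts once (u = ln t, dv = 6*t dt).
An antiderivative is F(t) = 3*t**2*(2*log(t) - 1)/2.
Then F(3) - F(1) = (-27/2 + 27*log(3)) - (-3/2) = -12 + 27*log(3).

-12 + 27*log(3)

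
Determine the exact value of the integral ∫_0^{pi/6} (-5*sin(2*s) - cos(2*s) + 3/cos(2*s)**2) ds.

An antiderivative is F(s) = -sin(2*s)/2 + 5*cos(2*s)/2 + 3*tan(2*s)/2.
Then F(pi/6) - F(0) = (5/4 + 5*sqrt(3)/4) - (5/2) = -5/4 + 5*sqrt(3)/4.

-5/4 + 5*sqrt(3)/4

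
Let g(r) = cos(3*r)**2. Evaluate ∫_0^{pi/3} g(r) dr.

Use the identity cos^2(3*r) = (1 + cos(6*r))/2.
An antiderivative is F(r) = r/2 + sin(6*r)/12.
Then F(pi/3) - F(0) = (pi/6) - (0) = pi/6.

pi/6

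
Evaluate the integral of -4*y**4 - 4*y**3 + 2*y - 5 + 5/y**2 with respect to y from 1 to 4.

-21393/20

By the power rule, an antiderivative is F(y) = -4*y**5/5 - y**4 + y**2 - 5*y - 5/y.
Then F(4) - F(1) = (-21609/20) - (-54/5) = -21393/20.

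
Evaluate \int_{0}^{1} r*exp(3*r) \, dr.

1/9 + 2*exp(3)/9

Integrate by parts once (u = r, dv = exp(3*r) dr).
An antiderivative is F(r) = (3*r - 1)*exp(3*r)/9.
Then F(1) - F(0) = (2*exp(3)/9) - (-1/9) = 1/9 + 2*exp(3)/9.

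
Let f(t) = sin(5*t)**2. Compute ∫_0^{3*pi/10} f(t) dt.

3*pi/20

Use the identity sin^2(5*t) = (1 - cos(10*t))/2.
An antiderivative is F(t) = t/2 - sin(10*t)/20.
Then F(3*pi/10) - F(0) = (3*pi/20) - (0) = 3*pi/20.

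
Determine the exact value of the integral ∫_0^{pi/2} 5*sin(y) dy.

5

An antiderivative is F(y) = -5*cos(y).
Then F(pi/2) - F(0) = (0) - (-5) = 5.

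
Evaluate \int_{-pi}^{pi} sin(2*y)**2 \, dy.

pi

Use the identity sin^2(2*y) = (1 - cos(4*y))/2.
An antiderivative is F(y) = y/2 - sin(4*y)/8.
Then F(pi) - F(-pi) = (pi/2) - (-pi/2) = pi.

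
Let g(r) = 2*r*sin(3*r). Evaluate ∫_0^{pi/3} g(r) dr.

2*pi/9

Integrate by parts once (u = r, dv = 2*sin(3*r) dr).
An antiderivative is F(r) = -2*r*cos(3*r)/3 + 2*sin(3*r)/9.
Then F(pi/3) - F(0) = (2*pi/9) - (0) = 2*pi/9.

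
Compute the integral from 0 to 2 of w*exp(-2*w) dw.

Integrate by parts once (u = w, dv = exp(-2*w) dw).
An antiderivative is F(w) = (-2*w - 1)*exp(-2*w)/4.
Then F(2) - F(0) = (-5*exp(-4)/4) - (-1/4) = (-5 + exp(4))*exp(-4)/4.

(-5 + exp(4))*exp(-4)/4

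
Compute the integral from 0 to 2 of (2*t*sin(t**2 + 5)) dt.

cos(5) - cos(9)

Let u = t**2 + 5, so du = 2*t dt. When t = 0, u = 5; when t = 2, u = 9.
The integral becomes ∫ sin(u) du from 5 to 9, with antiderivative -cos(u).
Back in t: F(t) = -cos(t**2 + 5).
Then F(2) - F(0) = (-cos(9)) - (-cos(5)) = cos(5) - cos(9).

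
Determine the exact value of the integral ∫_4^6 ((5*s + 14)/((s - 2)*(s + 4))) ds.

log(20)

Factor the denominator: s**2 + 2*s - 8 = (s + 4)(s - 2).
Partial fractions: (5*s + 14)/((s - 2)*(s + 4)) = 1/(s + 4) + 4/(s - 2).
An antiderivative is F(s) = 4*log(s - 2) + log(s + 4).
Then F(6) - F(4) = (log(5) + 9*log(2)) - (7*log(2)) = log(20).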